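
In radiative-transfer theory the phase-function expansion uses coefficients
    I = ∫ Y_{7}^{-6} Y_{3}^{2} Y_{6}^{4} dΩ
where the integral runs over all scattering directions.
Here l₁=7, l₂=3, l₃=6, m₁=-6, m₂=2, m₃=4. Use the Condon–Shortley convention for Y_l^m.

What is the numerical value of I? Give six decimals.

0.183421

Rules hold: Σm=0, L=16 even, 4≤6≤10.
N = 15·7·13 = 1365
Δ = 4!·10!·2!/17! = 1/2042040
Racah Σ t=1..3: t=1:−1/207360 t=2:+1/57600 t=3:−1/207360 = 1/129600
⇒ 3j(7 3 6; 0 0 0)² = 168/12155, sgn +1
Racah Σ t=3..4: t=3:−1/43545600 t=4:+1/8709120 = 1/10886400
⇒ 3j(7 3 6; -6 2 4)² = 8/357, sgn +1
4πI² = N·(3j₀)²·(3jₘ)² = 1344/3179
I = +1·√(0.422774/4π) = 0.18342116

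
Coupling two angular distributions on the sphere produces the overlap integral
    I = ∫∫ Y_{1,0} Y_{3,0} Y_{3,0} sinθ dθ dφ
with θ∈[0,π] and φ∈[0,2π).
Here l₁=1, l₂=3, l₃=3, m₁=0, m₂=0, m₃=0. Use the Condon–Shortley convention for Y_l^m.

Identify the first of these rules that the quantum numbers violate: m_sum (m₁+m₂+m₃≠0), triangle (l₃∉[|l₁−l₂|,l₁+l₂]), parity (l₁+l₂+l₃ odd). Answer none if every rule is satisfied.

parity

m₁+m₂+m₃ = 0 + 0 + 0 = 0  ✓
triangle: |1−3|=2 ≤ l₃=3 ≤ 1+3=4  ✓
parity: l₁+l₂+l₃ = 7 is odd  ✗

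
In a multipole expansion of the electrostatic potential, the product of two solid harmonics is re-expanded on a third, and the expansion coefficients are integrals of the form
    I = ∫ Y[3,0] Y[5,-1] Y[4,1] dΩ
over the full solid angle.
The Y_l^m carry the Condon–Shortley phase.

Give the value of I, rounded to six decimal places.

m-sum 0 ✓  L=12 even ✓  2≤4≤8 ✓
Π(2lᵢ+1) = 7×11×9 = 693
triangle coeff Δ(3,5,4) = 1/180180
Σ_t [1,3]: t=1:−1/576 t=2:+1/144 t=3:−1/576 = 1/288
(3j)²=20/1001 [(3 5 4; 0 0 0)], sign=+1
Σ_t [1,3]: t=1:−1/432 t=2:+1/192 t=3:−1/1440 = 19/8640
(3j)²=361/30030 [(3 5 4; 0 -1 1)], sign=-1
⇒ 4πI² = 2166/13013
I = (-1)√(2166/13013/(4π)) = -0.11508947

-0.115089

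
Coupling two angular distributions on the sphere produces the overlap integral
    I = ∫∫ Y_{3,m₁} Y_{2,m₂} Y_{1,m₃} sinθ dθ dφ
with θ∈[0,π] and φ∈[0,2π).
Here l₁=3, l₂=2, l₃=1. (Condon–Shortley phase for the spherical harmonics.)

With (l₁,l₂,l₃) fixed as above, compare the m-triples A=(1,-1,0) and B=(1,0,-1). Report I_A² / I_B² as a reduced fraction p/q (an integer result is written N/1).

4/3

Same 3,2,1: normalisation and zero-m 3j drop out of the ratio.
A: Δ: 4! 2! 0! / 7! → 1/105; sum: t=1:−1/6 = -1/6; 3j²(3 2 1; 1 -1 0) = Δ·Π!·Σ² = 8/105  (sign +1)
B: Δ: 4! 2! 0! / 7! → 1/105; sum: t=2:+1/8 = 1/8; 3j²(3 2 1; 1 0 -1) = Δ·Π!·Σ² = 2/35  (sign +1)
I_A²/I_B² = (8/105)/(2/35) = 4/3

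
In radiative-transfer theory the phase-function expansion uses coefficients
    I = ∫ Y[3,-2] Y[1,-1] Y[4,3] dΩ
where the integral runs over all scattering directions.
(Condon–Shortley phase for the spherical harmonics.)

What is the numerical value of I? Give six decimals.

-0.282095

m-sum 0 ✓  L=8 even ✓  2≤4≤4 ✓
Π(2lᵢ+1) = 7×3×9 = 189
triangle coeff Δ(3,1,4) = 1/252
Σ_t [0,0]: t=0:+1/36 = 1/36
(3j)²=4/63 [(3 1 4; 0 0 0)], sign=+1
Σ_t [0,0]: t=0:+1/240 = 1/240
(3j)²=1/12 [(3 1 4; -2 -1 3)], sign=-1
⇒ 4πI² = 1/1
I = (-1)√(1/1/(4π)) = -0.28209479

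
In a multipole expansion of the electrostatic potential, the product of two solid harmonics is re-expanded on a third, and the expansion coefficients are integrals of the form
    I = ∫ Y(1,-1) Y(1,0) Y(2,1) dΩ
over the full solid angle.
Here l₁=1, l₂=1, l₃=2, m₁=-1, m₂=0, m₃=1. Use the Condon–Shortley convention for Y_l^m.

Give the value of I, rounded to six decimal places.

Rules hold: Σm=0, L=4 even, 0≤2≤2.
N = 3·3·5 = 45
Δ = 0!·2!·2!/5! = 1/30
Racah Σ t=0..0: t=0:+1/1 = 1/1
⇒ 3j(1 1 2; 0 0 0)² = 2/15, sgn +1
Racah Σ t=0..0: t=0:+1/2 = 1/2
⇒ 3j(1 1 2; -1 0 1)² = 1/10, sgn -1
4πI² = N·(3j₀)²·(3jₘ)² = 3/5
I = -1·√(0.6/4π) = -0.21850969

-0.218510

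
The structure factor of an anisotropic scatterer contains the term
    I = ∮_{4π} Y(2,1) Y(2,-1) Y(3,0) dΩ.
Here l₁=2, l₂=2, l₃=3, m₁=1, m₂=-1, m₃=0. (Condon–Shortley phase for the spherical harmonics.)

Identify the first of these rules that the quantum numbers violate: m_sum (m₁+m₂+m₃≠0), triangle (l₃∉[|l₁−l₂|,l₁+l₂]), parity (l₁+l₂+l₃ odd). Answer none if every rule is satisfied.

parity

m₁+m₂+m₃ = 1 − 1 + 0 = 0  ✓
triangle: |2−2|=0 ≤ l₃=3 ≤ 2+2=4  ✓
parity: l₁+l₂+l₃ = 7 is odd  ✗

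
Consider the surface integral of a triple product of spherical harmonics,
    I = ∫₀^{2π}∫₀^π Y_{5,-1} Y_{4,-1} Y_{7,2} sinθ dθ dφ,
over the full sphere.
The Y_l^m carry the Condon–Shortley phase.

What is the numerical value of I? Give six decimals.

0.139430

Rules hold: Σm=0, L=16 even, 1≤7≤9.
N = 11·9·15 = 1485
Δ = 2!·8!·6!/17! = 1/6126120
Racah Σ t=0..2: t=0:+1/69120 t=1:−1/20736 t=2:+1/69120 = -1/51840
⇒ 3j(5 4 7; 0 0 0)² = 280/21879, sgn +1
Racah Σ t=0..2: t=0:+1/103680 t=1:−1/34560 t=2:+1/138240 = -1/82944
⇒ 3j(5 4 7; -1 -1 2)² = 125/9724, sgn +1
4πI² = N·(3j₀)²·(3jₘ)² = 131250/537251
I = +1·√(0.244299/4π) = 0.13942996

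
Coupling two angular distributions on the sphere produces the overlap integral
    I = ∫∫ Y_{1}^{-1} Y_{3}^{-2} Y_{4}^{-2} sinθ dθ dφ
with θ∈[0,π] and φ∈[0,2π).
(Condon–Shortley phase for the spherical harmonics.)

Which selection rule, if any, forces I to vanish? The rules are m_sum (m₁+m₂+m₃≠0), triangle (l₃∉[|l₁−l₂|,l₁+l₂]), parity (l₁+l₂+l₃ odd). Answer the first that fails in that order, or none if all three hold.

m_sum

Σmᵢ = -5  ✗
l₃∈[|l₁−l₂|,l₁+l₂]=[2,4], have l₃=4
Σlᵢ = 8 ⇒ even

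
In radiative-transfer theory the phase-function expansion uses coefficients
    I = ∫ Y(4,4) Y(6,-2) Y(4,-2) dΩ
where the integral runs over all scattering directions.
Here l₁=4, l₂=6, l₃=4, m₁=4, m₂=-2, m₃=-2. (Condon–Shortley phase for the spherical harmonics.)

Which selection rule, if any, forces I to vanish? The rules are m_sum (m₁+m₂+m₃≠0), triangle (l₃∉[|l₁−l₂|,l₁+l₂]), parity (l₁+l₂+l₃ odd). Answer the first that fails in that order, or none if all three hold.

azimuthal sum: 4 − 2 − 2 = 0  ✓
2 ≤ 4 ≤ 10 (triangle on l)  ✓
L = 4 + 6 + 4 = 14 (even)  ✓

none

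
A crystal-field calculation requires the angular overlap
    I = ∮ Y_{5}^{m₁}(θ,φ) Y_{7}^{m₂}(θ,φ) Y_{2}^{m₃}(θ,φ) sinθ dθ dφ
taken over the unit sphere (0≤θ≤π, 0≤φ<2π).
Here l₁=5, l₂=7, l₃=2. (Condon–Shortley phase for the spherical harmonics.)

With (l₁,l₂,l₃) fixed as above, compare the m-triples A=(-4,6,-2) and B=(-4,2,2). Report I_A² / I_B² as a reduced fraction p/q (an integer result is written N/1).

143/1

Same 5,7,2: normalisation and zero-m 3j drop out of the ratio.
A: Δ: 10! 0! 4! / 15! → 1/15015; sum: t=9:−1/8709120 = -1/8709120; 3j²(5 7 2; -4 6 -2) = Δ·Π!·Σ² = 1/21  (sign -1)
B: Δ: 10! 0! 4! / 15! → 1/15015; sum: t=9:−1/8709120 = -1/8709120; 3j²(5 7 2; -4 2 2) = Δ·Π!·Σ² = 1/3003  (sign -1)
I_A²/I_B² = (1/21)/(1/3003) = 143/1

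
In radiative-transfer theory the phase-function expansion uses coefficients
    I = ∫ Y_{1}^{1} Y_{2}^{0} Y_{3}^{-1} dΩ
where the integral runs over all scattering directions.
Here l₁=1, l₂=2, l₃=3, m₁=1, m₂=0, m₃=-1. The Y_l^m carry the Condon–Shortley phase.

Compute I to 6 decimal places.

m-sum 0 ✓  L=6 even ✓  1≤3≤3 ✓
Π(2lᵢ+1) = 3×5×7 = 105
triangle coeff Δ(1,2,3) = 1/105
Σ_t [0,0]: t=0:+1/4 = 1/4
(3j)²=3/35 [(1 2 3; 0 0 0)], sign=-1
Σ_t [0,0]: t=0:+1/8 = 1/8
(3j)²=2/35 [(1 2 3; 1 0 -1)], sign=+1
⇒ 4πI² = 18/35
I = (-1)√(18/35/(4π)) = -0.20230066

-0.202301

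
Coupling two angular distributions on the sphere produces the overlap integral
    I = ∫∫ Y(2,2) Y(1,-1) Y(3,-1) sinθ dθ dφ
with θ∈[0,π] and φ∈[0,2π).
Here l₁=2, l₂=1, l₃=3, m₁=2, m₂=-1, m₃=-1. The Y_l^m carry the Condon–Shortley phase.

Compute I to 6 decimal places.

-0.082589

Checks pass: Σm=0; 6 even; l₃=3∈[1,3].
(2·2+1)(2·1+1)(2·3+1) = 105
Δ: 0! 4! 2! / 7! → 1/105
sum: t=0:+1/4 = 1/4
3j²(2 1 3; 0 0 0) = Δ·Π!·Σ² = 3/35  (sign -1)
sum: t=0:+1/48 = 1/48
3j²(2 1 3; 2 -1 -1) = Δ·Π!·Σ² = 1/105  (sign +1)
combine: 4πI² = 105·3/35·1/105 = 3/35
take √, sign -1: I = -0.08258890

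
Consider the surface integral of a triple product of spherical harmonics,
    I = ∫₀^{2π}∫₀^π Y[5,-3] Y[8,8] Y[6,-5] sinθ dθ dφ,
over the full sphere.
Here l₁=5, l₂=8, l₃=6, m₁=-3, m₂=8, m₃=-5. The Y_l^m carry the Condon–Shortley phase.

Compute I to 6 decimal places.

0.000000

Σlᵢ=19 odd — θ-integrand is odd under cosθ→−cosθ; I=0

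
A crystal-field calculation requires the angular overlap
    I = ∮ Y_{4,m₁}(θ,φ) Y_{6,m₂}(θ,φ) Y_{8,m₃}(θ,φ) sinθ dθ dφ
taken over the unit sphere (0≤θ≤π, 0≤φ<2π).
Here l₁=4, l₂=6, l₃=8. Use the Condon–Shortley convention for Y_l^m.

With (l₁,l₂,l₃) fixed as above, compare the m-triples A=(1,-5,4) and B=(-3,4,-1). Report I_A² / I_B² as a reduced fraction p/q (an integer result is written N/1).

Same 4,6,8: normalisation and zero-m 3j drop out of the ratio.
A: Δ: 2! 6! 10! / 19! → 1/23279256; sum: t=0:+1/26127360 t=1:−1/174182400 = 17/522547200; 3j²(4 6 8; 1 -5 4) = Δ·Π!·Σ² = 935/62244  (sign +1)
B: Δ: 2! 6! 10! / 19! → 1/23279256; sum: t=1:−1/261273600 t=2:+1/19353600 = 1/20901888; 3j²(4 6 8; -3 4 -1) = Δ·Π!·Σ² = 21875/3325608  (sign -1)
I_A²/I_B² = (935/62244)/(21875/3325608) = 69938/30625

69938/30625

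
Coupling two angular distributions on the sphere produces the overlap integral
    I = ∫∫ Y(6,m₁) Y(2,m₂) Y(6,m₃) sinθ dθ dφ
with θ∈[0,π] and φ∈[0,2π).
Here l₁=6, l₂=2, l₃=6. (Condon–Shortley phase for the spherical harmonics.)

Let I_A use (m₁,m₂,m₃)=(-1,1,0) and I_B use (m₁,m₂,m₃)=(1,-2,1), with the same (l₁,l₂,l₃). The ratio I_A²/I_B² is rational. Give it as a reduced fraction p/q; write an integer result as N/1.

l's match ⇒ only the (l;m) 3-j factors differ between A and B.
A: triangle coeff Δ(6,2,6) = 1/90090; Σ_t [1,2]: t=1:−1/34560 t=2:+1/28800 = 1/172800; (3j)²=1/1430 [(6 2 6; -1 1 0)], sign=+1
B: triangle coeff Δ(6,2,6) = 1/90090; Σ_t [0,0]: t=0:+1/57600 = 1/57600; (3j)²=21/715 [(6 2 6; 1 -2 1)], sign=-1
I_A²/I_B² = (1/1430)/(21/715) = 1/42

1/42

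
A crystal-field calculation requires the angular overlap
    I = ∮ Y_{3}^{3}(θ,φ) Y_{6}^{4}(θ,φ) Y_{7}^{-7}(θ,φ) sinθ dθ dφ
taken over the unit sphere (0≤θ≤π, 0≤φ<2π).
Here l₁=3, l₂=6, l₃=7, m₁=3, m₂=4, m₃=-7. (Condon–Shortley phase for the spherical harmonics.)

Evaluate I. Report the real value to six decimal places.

Checks pass: Σm=0; 16 even; l₃=7∈[3,9].
(2·3+1)(2·6+1)(2·7+1) = 1365
Δ: 2! 4! 10! / 17! → 1/2042040
sum: t=0:+1/207360 t=1:−1/57600 t=2:+1/207360 = -1/129600
3j²(3 6 7; 0 0 0) = Δ·Π!·Σ² = 168/12155  (sign +1)
sum: t=0:+1/174182400 = 1/174182400
3j²(3 6 7; 3 4 -7) = Δ·Π!·Σ² = 1/136  (sign +1)
combine: 4πI² = 1365·168/12155·1/136 = 441/3179
take √, sign +1: I = 0.10506767

0.105068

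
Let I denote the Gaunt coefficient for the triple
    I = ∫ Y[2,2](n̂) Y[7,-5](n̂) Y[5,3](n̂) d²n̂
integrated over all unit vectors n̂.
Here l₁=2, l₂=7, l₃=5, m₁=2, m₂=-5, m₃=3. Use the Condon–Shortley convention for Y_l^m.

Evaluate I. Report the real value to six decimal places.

Checks pass: Σm=0; 14 even; l₃=5∈[5,9].
(2·2+1)(2·7+1)(2·5+1) = 825
Δ: 4! 0! 10! / 15! → 1/15015
sum: t=2:+1/57600 = 1/57600
3j²(2 7 5; 0 0 0) = Δ·Π!·Σ² = 21/715  (sign -1)
sum: t=0:+1/1935360 = 1/1935360
3j²(2 7 5; 2 -5 3) = Δ·Π!·Σ² = 3/91  (sign +1)
combine: 4πI² = 825·21/715·3/91 = 135/169
take √, sign -1: I = -0.25212656

-0.252127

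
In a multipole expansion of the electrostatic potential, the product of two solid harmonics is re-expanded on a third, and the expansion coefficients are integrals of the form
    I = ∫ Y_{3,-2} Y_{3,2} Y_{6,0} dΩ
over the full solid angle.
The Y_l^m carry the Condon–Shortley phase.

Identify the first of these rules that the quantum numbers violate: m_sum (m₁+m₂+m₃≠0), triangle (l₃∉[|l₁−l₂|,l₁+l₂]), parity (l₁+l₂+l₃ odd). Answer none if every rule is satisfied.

none

azimuthal sum: -2 + 2 + 0 = 0  ✓
0 ≤ 6 ≤ 6 (triangle on l)  ✓
L = 3 + 3 + 6 = 12 (even)  ✓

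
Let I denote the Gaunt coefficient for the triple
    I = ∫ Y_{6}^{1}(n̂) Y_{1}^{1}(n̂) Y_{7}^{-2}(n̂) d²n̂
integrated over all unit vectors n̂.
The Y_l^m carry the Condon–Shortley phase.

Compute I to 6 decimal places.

0.209937

Rules hold: Σm=0, L=14 even, 5≤7≤7.
N = 13·3·15 = 585
Δ = 0!·12!·2!/15! = 1/1365
Racah Σ t=0..0: t=0:+1/518400 = 1/518400
⇒ 3j(6 1 7; 0 0 0)² = 7/195, sgn -1
Racah Σ t=0..0: t=0:+1/1209600 = 1/1209600
⇒ 3j(6 1 7; 1 1 -2)² = 12/455, sgn -1
4πI² = N·(3j₀)²·(3jₘ)² = 36/65
I = +1·√(0.553846/4π) = 0.20993732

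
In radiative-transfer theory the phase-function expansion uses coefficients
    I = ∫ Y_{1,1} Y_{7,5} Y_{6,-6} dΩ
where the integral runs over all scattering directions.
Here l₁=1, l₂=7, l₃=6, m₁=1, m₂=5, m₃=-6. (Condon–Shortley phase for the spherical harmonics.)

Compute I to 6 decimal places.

Rules hold: Σm=0, L=14 even, 6≤6≤8.
N = 3·15·13 = 585
Δ = 2!·0!·12!/15! = 1/1365
Racah Σ t=1..1: t=1:−1/518400 = -1/518400
⇒ 3j(1 7 6; 0 0 0)² = 7/195, sgn -1
Racah Σ t=0..0: t=0:+1/958003200 = 1/958003200
⇒ 3j(1 7 6; 1 5 -6)² = 1/1365, sgn +1
4πI² = N·(3j₀)²·(3jₘ)² = 1/65
I = -1·√(0.0153846/4π) = -0.03498955

-0.034990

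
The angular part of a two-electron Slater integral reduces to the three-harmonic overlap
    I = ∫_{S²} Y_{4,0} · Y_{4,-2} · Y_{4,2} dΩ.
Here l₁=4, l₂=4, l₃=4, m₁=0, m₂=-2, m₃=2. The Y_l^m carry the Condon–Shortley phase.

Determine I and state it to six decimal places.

Checks pass: Σm=0; 12 even; l₃=4∈[0,8].
(2·4+1)(2·4+1)(2·4+1) = 729
Δ: 4! 4! 4! / 13! → 1/450450
sum: t=0:+1/13824 t=1:−1/216 t=2:+1/64 t=3:−1/216 t=4:+1/13824 = 5/768
3j²(4 4 4; 0 0 0) = Δ·Π!·Σ² = 18/1001  (sign +1)
sum: t=0:+1/2304 t=1:−1/216 t=2:+1/384 = -11/6912
3j²(4 4 4; 0 -2 2) = Δ·Π!·Σ² = 11/1638  (sign -1)
combine: 4πI² = 729·18/1001·11/1638 = 729/8281
take √, sign -1: I = -0.08369845

-0.083698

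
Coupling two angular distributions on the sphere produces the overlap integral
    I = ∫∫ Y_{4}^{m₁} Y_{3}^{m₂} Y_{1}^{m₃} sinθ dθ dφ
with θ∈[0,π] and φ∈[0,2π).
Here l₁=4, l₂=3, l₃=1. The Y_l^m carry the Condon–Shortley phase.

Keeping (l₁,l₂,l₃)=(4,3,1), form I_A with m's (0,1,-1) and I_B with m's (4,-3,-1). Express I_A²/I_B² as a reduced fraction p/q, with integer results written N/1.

3/14

Shared (l₁,l₂,l₃)=(4,3,1): N and (l;000)² cancel in I_A²/I_B².
A: Δ = 6!·2!·0!/9! = 1/252; Racah Σ t=4..4: t=4:+1/96 = 1/96; ⇒ 3j(4 3 1; 0 1 -1)² = 1/42, sgn +1
B: Δ = 6!·2!·0!/9! = 1/252; Racah Σ t=0..0: t=0:+1/1440 = 1/1440; ⇒ 3j(4 3 1; 4 -3 -1)² = 1/9, sgn +1
I_A²/I_B² = (1/42)/(1/9) = 3/14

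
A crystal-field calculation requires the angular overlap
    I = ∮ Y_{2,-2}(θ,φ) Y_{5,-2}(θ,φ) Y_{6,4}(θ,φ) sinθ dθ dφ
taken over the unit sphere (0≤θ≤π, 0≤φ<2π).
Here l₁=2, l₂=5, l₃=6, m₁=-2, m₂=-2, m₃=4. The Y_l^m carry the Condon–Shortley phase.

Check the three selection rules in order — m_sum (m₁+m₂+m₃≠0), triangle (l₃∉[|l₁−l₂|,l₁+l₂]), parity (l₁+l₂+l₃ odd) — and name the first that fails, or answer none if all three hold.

parity

Σmᵢ = 0  ✓
l₃∈[|l₁−l₂|,l₁+l₂]=[3,7], have l₃=6  ✓
Σlᵢ = 13 ⇒ odd  ✗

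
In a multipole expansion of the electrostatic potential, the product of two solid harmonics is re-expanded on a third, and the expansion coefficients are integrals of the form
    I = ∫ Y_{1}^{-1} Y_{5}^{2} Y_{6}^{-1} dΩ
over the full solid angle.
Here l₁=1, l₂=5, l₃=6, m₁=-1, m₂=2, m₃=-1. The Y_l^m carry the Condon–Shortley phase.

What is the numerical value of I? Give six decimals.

-0.129207

Rules hold: Σm=0, L=12 even, 4≤6≤6.
N = 3·11·13 = 429
Δ = 0!·2!·10!/13! = 1/858
Racah Σ t=0..0: t=0:+1/14400 = 1/14400
⇒ 3j(1 5 6; 0 0 0)² = 6/143, sgn +1
Racah Σ t=0..0: t=0:+1/60480 = 1/60480
⇒ 3j(1 5 6; -1 2 -1)² = 5/429, sgn -1
4πI² = N·(3j₀)²·(3jₘ)² = 30/143
I = -1·√(0.20979/4π) = -0.12920749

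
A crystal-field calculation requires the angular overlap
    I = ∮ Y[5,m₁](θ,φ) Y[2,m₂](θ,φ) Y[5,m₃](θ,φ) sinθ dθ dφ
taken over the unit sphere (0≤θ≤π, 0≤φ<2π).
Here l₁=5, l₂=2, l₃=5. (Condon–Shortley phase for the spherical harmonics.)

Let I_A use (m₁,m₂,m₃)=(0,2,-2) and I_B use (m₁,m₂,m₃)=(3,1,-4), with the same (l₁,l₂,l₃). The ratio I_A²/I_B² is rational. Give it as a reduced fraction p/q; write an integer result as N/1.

20/21

Shared (l₁,l₂,l₃)=(5,2,5): N and (l;000)² cancel in I_A²/I_B².
A: Δ = 2!·8!·2!/13! = 1/38610; Racah Σ t=2..2: t=2:+1/2880 = 1/2880; ⇒ 3j(5 2 5; 0 2 -2)² = 14/429, sgn -1
B: Δ = 2!·8!·2!/13! = 1/38610; Racah Σ t=1..2: t=1:−1/10080 t=2:+1/80640 = -1/11520; ⇒ 3j(5 2 5; 3 1 -4)² = 49/1430, sgn +1
I_A²/I_B² = (14/429)/(49/1430) = 20/21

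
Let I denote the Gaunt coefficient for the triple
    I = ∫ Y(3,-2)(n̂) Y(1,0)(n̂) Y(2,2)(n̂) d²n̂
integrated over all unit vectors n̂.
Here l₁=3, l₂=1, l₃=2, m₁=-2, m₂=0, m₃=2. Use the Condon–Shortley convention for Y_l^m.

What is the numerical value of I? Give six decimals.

m-sum 0 ✓  L=6 even ✓  2≤2≤4 ✓
Π(2lᵢ+1) = 7×3×5 = 105
triangle coeff Δ(3,1,2) = 1/105
Σ_t [1,1]: t=1:−1/4 = -1/4
(3j)²=3/35 [(3 1 2; 0 0 0)], sign=-1
Σ_t [1,1]: t=1:−1/24 = -1/24
(3j)²=1/21 [(3 1 2; -2 0 2)], sign=-1
⇒ 4πI² = 3/7
I = (+1)√(3/7/(4π)) = 0.18467439

0.184674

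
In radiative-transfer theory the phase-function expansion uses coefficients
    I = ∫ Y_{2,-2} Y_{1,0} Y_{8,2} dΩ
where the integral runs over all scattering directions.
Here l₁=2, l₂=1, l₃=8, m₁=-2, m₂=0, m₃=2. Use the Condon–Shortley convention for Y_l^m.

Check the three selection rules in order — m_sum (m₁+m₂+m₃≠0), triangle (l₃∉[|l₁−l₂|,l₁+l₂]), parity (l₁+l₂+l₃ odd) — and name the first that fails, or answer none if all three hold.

triangle

azimuthal sum: -2 + 0 + 2 = 0  ✓
1 ≤ 8 ≤ 3 (triangle on l)  ✗
L = 2 + 1 + 8 = 11 (odd)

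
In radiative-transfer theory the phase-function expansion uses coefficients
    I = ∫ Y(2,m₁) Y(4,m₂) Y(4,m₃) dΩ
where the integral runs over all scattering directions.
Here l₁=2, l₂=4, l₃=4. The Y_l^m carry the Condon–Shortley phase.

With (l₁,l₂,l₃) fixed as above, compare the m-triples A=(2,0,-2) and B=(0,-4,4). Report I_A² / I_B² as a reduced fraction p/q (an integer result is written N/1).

135/196

l's match ⇒ only the (l;m) 3-j factors differ between A and B.
A: triangle coeff Δ(2,4,4) = 1/13860; Σ_t [0,0]: t=0:+1/192 = 1/192; (3j)²=3/77 [(2 4 4; 2 0 -2)], sign=+1
B: triangle coeff Δ(2,4,4) = 1/13860; Σ_t [0,0]: t=0:+1/2880 = 1/2880; (3j)²=28/495 [(2 4 4; 0 -4 4)], sign=+1
I_A²/I_B² = (3/77)/(28/495) = 135/196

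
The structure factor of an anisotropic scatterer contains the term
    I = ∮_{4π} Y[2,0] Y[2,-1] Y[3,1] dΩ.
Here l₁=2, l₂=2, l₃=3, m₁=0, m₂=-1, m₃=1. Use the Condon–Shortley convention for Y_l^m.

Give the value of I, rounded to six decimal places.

l₁+l₂+l₃=7 is odd: 3j(l;000)=0 ⇒ I=0

0.000000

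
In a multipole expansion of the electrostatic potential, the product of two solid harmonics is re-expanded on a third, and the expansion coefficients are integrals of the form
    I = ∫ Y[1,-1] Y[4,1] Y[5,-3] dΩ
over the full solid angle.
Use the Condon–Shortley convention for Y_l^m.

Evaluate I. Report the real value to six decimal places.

0.000000

-1 + 1 − 3 = -3 ≠ 0: azimuthal integral kills it; I = 0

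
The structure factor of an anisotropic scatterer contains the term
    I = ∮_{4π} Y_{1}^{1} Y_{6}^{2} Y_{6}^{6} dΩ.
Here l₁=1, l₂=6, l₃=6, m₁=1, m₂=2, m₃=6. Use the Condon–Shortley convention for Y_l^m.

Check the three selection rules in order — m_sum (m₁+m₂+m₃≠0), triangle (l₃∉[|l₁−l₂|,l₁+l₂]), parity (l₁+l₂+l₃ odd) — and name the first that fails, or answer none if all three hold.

azimuthal sum: 1 + 2 + 6 = 9  ✗
5 ≤ 6 ≤ 7 (triangle on l)
L = 1 + 6 + 6 = 13 (odd)

m_sum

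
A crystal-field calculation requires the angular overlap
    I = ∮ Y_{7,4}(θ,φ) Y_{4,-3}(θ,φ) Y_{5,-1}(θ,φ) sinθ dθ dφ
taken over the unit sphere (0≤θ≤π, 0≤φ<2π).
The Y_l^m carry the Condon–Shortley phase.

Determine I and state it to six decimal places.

-0.069211

Rules hold: Σm=0, L=16 even, 3≤5≤11.
N = 15·9·11 = 1485
Δ = 6!·8!·2!/17! = 1/6126120
Racah Σ t=2..4: t=2:+1/69120 t=3:−1/20736 t=4:+1/69120 = -1/51840
⇒ 3j(7 4 5; 0 0 0)² = 280/21879, sgn +1
Racah Σ t=0..1: t=0:+1/518400 t=1:−1/345600 = -1/1036800
⇒ 3j(7 4 5; 4 -3 -1)² = 7/2210, sgn -1
4πI² = N·(3j₀)²·(3jₘ)² = 2940/48841
I = -1·√(0.0601953/4π) = -0.06921121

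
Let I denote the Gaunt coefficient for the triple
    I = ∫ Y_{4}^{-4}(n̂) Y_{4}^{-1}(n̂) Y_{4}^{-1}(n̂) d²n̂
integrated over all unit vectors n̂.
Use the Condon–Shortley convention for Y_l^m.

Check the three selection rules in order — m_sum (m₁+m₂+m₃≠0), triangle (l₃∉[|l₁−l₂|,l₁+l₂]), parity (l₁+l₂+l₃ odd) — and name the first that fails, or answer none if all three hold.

m_sum

azimuthal sum: -4 − 1 − 1 = -6  ✗
0 ≤ 4 ≤ 8 (triangle on l)
L = 4 + 4 + 4 = 12 (even)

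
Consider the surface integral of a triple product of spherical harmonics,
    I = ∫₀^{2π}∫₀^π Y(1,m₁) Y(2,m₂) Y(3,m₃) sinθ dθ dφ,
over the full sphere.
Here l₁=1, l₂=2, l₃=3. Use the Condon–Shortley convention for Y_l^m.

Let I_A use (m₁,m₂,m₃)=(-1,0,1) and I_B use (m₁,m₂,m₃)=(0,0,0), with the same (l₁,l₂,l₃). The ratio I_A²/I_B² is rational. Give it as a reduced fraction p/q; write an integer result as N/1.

2/3

Same 1,2,3: normalisation and zero-m 3j drop out of the ratio.
A: Δ: 0! 2! 4! / 7! → 1/105; sum: t=0:+1/8 = 1/8; 3j²(1 2 3; -1 0 1) = Δ·Π!·Σ² = 2/35  (sign +1)
B: Δ: 0! 2! 4! / 7! → 1/105; sum: t=0:+1/4 = 1/4; 3j²(1 2 3; 0 0 0) = Δ·Π!·Σ² = 3/35  (sign -1)
I_A²/I_B² = (2/35)/(3/35) = 2/3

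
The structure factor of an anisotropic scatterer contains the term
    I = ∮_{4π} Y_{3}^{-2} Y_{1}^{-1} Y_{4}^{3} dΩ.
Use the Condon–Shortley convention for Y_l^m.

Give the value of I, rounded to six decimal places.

Rules hold: Σm=0, L=8 even, 2≤4≤4.
N = 7·3·9 = 189
Δ = 0!·6!·2!/9! = 1/252
Racah Σ t=0..0: t=0:+1/36 = 1/36
⇒ 3j(3 1 4; 0 0 0)² = 4/63, sgn +1
Racah Σ t=0..0: t=0:+1/240 = 1/240
⇒ 3j(3 1 4; -2 -1 3)² = 1/12, sgn -1
4πI² = N·(3j₀)²·(3jₘ)² = 1/1
I = -1·√(1/4π) = -0.28209479

-0.282095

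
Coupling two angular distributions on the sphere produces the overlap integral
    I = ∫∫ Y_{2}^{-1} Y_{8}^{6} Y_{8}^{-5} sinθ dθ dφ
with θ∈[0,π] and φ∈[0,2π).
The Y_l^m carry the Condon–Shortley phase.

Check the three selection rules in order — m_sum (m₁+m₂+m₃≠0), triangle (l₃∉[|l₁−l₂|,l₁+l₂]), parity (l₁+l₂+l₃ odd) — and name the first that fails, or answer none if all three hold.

m₁+m₂+m₃ = -1 + 6 − 5 = 0  ✓
triangle: |2−8|=6 ≤ l₃=8 ≤ 2+8=10  ✓
parity: l₁+l₂+l₃ = 18 is even  ✓

none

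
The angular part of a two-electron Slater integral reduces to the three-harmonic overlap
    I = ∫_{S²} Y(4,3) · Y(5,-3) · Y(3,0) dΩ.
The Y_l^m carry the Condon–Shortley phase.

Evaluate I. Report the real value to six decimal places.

0.103862

m-sum 0 ✓  L=12 even ✓  1≤3≤9 ✓
Π(2lᵢ+1) = 9×11×7 = 693
triangle coeff Δ(4,5,3) = 1/180180
Σ_t [2,4]: t=2:+1/576 t=3:−1/144 t=4:+1/576 = -1/288
(3j)²=20/1001 [(4 5 3; 0 0 0)], sign=+1
Σ_t [0,1]: t=0:+1/2880 t=1:−1/1440 = -1/2880
(3j)²=7/715 [(4 5 3; 3 -3 0)], sign=+1
⇒ 4πI² = 252/1859
I = (+1)√(252/1859/(4π)) = 0.10386175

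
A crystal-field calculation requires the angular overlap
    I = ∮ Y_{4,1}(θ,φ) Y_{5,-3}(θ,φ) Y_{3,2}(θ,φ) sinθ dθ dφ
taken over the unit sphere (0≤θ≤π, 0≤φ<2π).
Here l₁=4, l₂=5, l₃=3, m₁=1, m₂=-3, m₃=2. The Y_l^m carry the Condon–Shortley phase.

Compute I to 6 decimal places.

m-sum 0 ✓  L=12 even ✓  1≤3≤9 ✓
Π(2lᵢ+1) = 9×11×7 = 693
triangle coeff Δ(4,5,3) = 1/180180
Σ_t [2,4]: t=2:+1/576 t=3:−1/144 t=4:+1/576 = -1/288
(3j)²=20/1001 [(4 5 3; 0 0 0)], sign=+1
Σ_t [1,2]: t=1:−1/1440 t=2:+1/1152 = 1/5760
(3j)²=1/858 [(4 5 3; 1 -3 2)], sign=-1
⇒ 4πI² = 30/1859
I = (-1)√(30/1859/(4π)) = -0.03583571

-0.035836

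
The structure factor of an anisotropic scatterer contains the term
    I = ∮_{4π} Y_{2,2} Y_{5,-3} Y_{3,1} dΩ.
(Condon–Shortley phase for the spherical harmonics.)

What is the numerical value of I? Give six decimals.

m-sum 0 ✓  L=10 even ✓  3≤3≤7 ✓
Π(2lᵢ+1) = 5×11×7 = 385
triangle coeff Δ(2,5,3) = 1/2310
Σ_t [2,2]: t=2:+1/144 = 1/144
(3j)²=10/231 [(2 5 3; 0 0 0)], sign=-1
Σ_t [0,0]: t=0:+1/1152 = 1/1152
(3j)²=1/33 [(2 5 3; 2 -3 1)], sign=+1
⇒ 4πI² = 50/99
I = (-1)√(50/99/(4π)) = -0.20047604

-0.200476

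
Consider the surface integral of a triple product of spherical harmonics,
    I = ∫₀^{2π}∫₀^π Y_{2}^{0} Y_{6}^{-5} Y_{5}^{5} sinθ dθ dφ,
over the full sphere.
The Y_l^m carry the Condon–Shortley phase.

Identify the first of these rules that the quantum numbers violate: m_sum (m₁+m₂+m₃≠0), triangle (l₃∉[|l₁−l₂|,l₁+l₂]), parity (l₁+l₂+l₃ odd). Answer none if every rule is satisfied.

azimuthal sum: 0 − 5 + 5 = 0  ✓
4 ≤ 5 ≤ 8 (triangle on l)  ✓
L = 2 + 6 + 5 = 13 (odd)  ✗

parity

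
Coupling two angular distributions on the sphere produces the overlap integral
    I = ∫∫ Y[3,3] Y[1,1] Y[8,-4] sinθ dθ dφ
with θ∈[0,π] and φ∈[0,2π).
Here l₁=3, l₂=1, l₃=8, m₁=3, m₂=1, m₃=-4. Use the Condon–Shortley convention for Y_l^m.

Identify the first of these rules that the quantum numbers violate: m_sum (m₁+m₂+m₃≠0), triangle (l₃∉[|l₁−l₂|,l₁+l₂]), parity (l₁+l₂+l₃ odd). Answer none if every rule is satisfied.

azimuthal sum: 3 + 1 − 4 = 0  ✓
2 ≤ 8 ≤ 4 (triangle on l)  ✗
L = 3 + 1 + 8 = 12 (even)

triangle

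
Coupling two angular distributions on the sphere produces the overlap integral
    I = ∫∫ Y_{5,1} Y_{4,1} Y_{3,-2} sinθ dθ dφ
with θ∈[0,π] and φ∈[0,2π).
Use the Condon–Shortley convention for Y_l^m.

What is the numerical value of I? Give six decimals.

0.138239

Checks pass: Σm=0; 12 even; l₃=3∈[1,9].
(2·5+1)(2·4+1)(2·3+1) = 693
Δ: 6! 4! 2! / 13! → 1/180180
sum: t=2:+1/576 t=3:−1/144 t=4:+1/576 = -1/288
3j²(5 4 3; 0 0 0) = Δ·Π!·Σ² = 20/1001  (sign +1)
sum: t=3:−1/432 t=4:+1/1152 = -5/3456
3j²(5 4 3; 1 1 -2) = Δ·Π!·Σ² = 625/36036  (sign +1)
combine: 4πI² = 693·20/1001·625/36036 = 3125/13013
take √, sign +1: I = 0.13823925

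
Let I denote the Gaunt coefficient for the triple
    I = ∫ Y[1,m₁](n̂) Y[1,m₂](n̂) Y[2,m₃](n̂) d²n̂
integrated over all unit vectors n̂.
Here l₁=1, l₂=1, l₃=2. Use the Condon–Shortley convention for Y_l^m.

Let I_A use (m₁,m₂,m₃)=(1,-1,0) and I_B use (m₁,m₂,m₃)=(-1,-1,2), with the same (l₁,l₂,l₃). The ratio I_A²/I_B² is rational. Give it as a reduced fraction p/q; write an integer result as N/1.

l's match ⇒ only the (l;m) 3-j factors differ between A and B.
A: triangle coeff Δ(1,1,2) = 1/30; Σ_t [0,0]: t=0:+1/4 = 1/4; (3j)²=1/30 [(1 1 2; 1 -1 0)], sign=+1
B: triangle coeff Δ(1,1,2) = 1/30; Σ_t [0,0]: t=0:+1/4 = 1/4; (3j)²=1/5 [(1 1 2; -1 -1 2)], sign=+1
I_A²/I_B² = (1/30)/(1/5) = 1/6

1/6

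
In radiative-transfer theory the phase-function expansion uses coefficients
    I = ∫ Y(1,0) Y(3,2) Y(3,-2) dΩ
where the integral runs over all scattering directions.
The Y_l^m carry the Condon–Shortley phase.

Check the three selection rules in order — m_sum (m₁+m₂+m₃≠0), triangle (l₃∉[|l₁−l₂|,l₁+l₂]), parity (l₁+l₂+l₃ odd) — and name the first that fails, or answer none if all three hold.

Σmᵢ = 0  ✓
l₃∈[|l₁−l₂|,l₁+l₂]=[2,4], have l₃=3  ✓
Σlᵢ = 7 ⇒ odd  ✗

parity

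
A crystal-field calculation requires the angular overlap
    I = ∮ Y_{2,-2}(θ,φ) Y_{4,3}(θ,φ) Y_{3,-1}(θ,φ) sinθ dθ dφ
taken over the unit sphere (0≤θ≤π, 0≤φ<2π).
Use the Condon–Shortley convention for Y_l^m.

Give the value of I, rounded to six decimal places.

0.000000

Σlᵢ=9 odd — θ-integrand is odd under cosθ→−cosθ; I=0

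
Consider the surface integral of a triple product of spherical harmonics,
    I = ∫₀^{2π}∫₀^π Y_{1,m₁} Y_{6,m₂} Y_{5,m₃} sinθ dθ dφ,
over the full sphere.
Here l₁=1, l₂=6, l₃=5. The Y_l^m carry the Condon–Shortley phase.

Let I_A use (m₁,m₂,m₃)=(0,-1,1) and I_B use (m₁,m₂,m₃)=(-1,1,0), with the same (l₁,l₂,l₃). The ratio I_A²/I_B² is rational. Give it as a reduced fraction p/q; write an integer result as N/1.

5/3

Shared (l₁,l₂,l₃)=(1,6,5): N and (l;000)² cancel in I_A²/I_B².
A: Δ = 2!·0!·10!/13! = 1/858; Racah Σ t=1..1: t=1:−1/17280 = -1/17280; ⇒ 3j(1 6 5; 0 -1 1)² = 35/858, sgn -1
B: Δ = 2!·0!·10!/13! = 1/858; Racah Σ t=2..2: t=2:+1/28800 = 1/28800; ⇒ 3j(1 6 5; -1 1 0)² = 7/286, sgn -1
I_A²/I_B² = (35/858)/(7/286) = 5/3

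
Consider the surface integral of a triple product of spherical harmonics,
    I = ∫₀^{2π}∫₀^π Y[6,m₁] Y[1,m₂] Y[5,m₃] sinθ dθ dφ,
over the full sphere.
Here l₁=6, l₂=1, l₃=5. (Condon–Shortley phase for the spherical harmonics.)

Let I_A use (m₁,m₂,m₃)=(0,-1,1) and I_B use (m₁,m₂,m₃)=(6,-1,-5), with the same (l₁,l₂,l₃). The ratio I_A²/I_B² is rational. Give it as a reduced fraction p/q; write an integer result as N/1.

5/22

l's match ⇒ only the (l;m) 3-j factors differ between A and B.
A: triangle coeff Δ(6,1,5) = 1/858; Σ_t [0,0]: t=0:+1/34560 = 1/34560; (3j)²=5/286 [(6 1 5; 0 -1 1)], sign=+1
B: triangle coeff Δ(6,1,5) = 1/858; Σ_t [0,0]: t=0:+1/7257600 = 1/7257600; (3j)²=1/13 [(6 1 5; 6 -1 -5)], sign=+1
I_A²/I_B² = (5/286)/(1/13) = 5/22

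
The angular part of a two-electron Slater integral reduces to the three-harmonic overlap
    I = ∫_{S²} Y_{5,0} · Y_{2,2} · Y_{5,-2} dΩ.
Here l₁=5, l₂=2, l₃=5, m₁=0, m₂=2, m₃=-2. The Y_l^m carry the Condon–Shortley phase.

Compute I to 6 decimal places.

-0.191372

Rules hold: Σm=0, L=12 even, 3≤5≤7.
N = 11·5·11 = 605
Δ = 2!·8!·2!/13! = 1/38610
Racah Σ t=0..2: t=0:+1/2880 t=1:−1/576 t=2:+1/2880 = -1/960
⇒ 3j(5 2 5; 0 0 0)² = 10/429, sgn +1
Racah Σ t=2..2: t=2:+1/2880 = 1/2880
⇒ 3j(5 2 5; 0 2 -2)² = 14/429, sgn -1
4πI² = N·(3j₀)²·(3jₘ)² = 700/1521
I = -1·√(0.460224/4π) = -0.19137248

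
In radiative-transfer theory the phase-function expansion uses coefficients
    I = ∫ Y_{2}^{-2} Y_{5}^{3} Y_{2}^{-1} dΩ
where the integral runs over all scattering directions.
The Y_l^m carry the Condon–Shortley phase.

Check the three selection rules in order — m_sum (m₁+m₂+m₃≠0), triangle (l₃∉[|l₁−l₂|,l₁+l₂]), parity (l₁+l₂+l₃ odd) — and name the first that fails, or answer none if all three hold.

triangle

m₁+m₂+m₃ = -2 + 3 − 1 = 0  ✓
triangle: |2−5|=3 ≤ l₃=2 ≤ 2+5=7  ✗
parity: l₁+l₂+l₃ = 9 is odd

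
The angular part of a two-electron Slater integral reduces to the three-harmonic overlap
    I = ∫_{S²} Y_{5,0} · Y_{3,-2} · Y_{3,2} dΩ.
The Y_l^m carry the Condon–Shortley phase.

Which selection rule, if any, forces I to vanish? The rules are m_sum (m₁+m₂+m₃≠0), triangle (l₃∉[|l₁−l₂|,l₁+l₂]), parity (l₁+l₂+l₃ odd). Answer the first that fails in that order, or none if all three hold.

parity

m₁+m₂+m₃ = 0 − 2 + 2 = 0  ✓
triangle: |5−3|=2 ≤ l₃=3 ≤ 5+3=8  ✓
parity: l₁+l₂+l₃ = 11 is odd  ✗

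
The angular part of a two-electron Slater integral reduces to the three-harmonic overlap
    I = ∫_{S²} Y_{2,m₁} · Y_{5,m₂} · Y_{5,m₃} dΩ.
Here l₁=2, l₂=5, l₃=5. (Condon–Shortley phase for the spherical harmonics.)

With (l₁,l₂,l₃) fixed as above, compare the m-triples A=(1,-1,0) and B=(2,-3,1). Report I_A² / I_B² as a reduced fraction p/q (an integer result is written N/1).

Same 2,5,5: normalisation and zero-m 3j drop out of the ratio.
A: Δ: 2! 2! 8! / 13! → 1/38610; sum: t=0:+1/1152 t=1:−1/1440 = 1/5760; 3j²(2 5 5; 1 -1 0) = Δ·Π!·Σ² = 1/858  (sign -1)
B: Δ: 2! 2! 8! / 13! → 1/38610; sum: t=0:+1/5760 = 1/5760; 3j²(2 5 5; 2 -3 1) = Δ·Π!·Σ² = 56/2145  (sign +1)
I_A²/I_B² = (1/858)/(56/2145) = 5/112

5/112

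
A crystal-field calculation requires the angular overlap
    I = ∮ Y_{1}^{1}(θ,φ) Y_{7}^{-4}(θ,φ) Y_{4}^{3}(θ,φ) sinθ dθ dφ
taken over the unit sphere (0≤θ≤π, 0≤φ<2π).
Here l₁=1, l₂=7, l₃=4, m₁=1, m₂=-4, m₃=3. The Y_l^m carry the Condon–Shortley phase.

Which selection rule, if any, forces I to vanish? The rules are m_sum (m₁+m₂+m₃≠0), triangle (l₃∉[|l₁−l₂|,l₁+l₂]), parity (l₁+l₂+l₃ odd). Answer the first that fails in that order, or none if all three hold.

azimuthal sum: 1 − 4 + 3 = 0  ✓
6 ≤ 4 ≤ 8 (triangle on l)  ✗
L = 1 + 7 + 4 = 12 (even)

triangle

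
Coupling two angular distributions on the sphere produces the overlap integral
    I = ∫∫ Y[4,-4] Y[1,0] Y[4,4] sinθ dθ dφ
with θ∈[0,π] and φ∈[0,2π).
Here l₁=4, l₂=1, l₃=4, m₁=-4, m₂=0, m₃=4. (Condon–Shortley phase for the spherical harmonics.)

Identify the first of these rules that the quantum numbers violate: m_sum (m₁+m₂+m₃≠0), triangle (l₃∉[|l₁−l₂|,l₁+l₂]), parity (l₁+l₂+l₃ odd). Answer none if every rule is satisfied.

parity

m₁+m₂+m₃ = -4 + 0 + 4 = 0  ✓
triangle: |4−1|=3 ≤ l₃=4 ≤ 4+1=5  ✓
parity: l₁+l₂+l₃ = 9 is odd  ✗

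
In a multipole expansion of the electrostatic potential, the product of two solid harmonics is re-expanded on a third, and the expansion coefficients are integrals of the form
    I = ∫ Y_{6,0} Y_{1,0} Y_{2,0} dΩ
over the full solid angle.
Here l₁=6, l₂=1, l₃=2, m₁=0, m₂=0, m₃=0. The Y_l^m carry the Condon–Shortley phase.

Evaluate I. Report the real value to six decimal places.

0.000000

triangle: need 5≤l₃≤7, have 2; I=0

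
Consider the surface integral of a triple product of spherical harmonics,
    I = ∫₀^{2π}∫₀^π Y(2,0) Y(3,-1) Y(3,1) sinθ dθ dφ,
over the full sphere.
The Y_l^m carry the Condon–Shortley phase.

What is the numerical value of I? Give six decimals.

Rules hold: Σm=0, L=8 even, 1≤3≤5.
N = 5·7·7 = 245
Δ = 2!·2!·4!/9! = 1/3780
Racah Σ t=0..2: t=0:+1/24 t=1:−1/4 t=2:+1/24 = -1/6
⇒ 3j(2 3 3; 0 0 0)² = 4/105, sgn +1
Racah Σ t=0..2: t=0:+1/16 t=1:−1/6 t=2:+1/96 = -3/32
⇒ 3j(2 3 3; 0 -1 1)² = 3/140, sgn -1
4πI² = N·(3j₀)²·(3jₘ)² = 1/5
I = -1·√(0.2/4π) = -0.12615663

-0.126157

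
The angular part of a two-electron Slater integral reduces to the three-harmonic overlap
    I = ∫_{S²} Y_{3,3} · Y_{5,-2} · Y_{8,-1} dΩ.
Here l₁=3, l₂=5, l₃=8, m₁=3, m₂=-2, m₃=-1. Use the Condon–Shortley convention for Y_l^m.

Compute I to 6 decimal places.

-0.038479

Checks pass: Σm=0; 16 even; l₃=8∈[2,8].
(2·3+1)(2·5+1)(2·8+1) = 1309
Δ: 0! 6! 10! / 17! → 1/136136
sum: t=0:+1/518400 = 1/518400
3j²(3 5 8; 0 0 0) = Δ·Π!·Σ² = 56/2431  (sign +1)
sum: t=0:+1/21772800 = 1/21772800
3j²(3 5 8; 3 -2 -1) = Δ·Π!·Σ² = 3/4862  (sign -1)
combine: 4πI² = 1309·56/2431·3/4862 = 588/31603
take √, sign -1: I = -0.03847863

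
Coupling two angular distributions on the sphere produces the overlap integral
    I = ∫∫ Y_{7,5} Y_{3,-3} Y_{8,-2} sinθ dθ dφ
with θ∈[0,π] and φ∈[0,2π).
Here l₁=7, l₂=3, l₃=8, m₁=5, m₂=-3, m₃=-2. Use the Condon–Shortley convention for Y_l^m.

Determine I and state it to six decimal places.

Rules hold: Σm=0, L=18 even, 4≤8≤10.
N = 15·7·17 = 1785
Δ = 2!·12!·4!/19! = 1/5290740
Racah Σ t=0..2: t=0:+1/7257600 t=1:−1/2073600 t=2:+1/7257600 = -1/4838400
⇒ 3j(7 3 8; 0 0 0)² = 252/20995, sgn -1
Racah Σ t=0..0: t=0:+1/348364800 = 1/348364800
⇒ 3j(7 3 8; 5 -3 -2)² = 165/58786, sgn +1
4πI² = N·(3j₀)²·(3jₘ)² = 62370/1037153
I = -1·√(0.0601358/4π) = -0.06917697

-0.069177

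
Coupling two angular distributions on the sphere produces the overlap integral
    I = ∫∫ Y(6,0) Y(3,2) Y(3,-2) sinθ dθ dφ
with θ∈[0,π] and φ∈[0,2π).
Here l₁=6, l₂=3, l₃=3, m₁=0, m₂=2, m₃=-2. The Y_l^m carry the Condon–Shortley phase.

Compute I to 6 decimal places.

m-sum 0 ✓  L=12 even ✓  3≤3≤9 ✓
Π(2lᵢ+1) = 13×7×7 = 637
triangle coeff Δ(6,3,3) = 1/12012
Σ_t [3,3]: t=3:−1/1296 = -1/1296
(3j)²=100/3003 [(6 3 3; 0 0 0)], sign=+1
Σ_t [5,5]: t=5:−1/14400 = -1/14400
(3j)²=3/1001 [(6 3 3; 0 2 -2)], sign=+1
⇒ 4πI² = 100/1573
I = (+1)√(100/1573/(4π)) = 0.07112638

0.071126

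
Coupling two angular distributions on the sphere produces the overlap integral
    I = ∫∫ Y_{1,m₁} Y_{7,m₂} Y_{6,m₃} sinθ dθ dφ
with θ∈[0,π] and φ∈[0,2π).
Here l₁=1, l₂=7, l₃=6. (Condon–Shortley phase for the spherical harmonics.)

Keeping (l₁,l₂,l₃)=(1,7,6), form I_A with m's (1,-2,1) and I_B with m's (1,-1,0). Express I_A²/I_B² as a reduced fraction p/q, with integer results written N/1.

Same 1,7,6: normalisation and zero-m 3j drop out of the ratio.
A: Δ: 2! 0! 12! / 15! → 1/1365; sum: t=0:+1/1209600 = 1/1209600; 3j²(1 7 6; 1 -2 1) = Δ·Π!·Σ² = 12/455  (sign -1)
B: Δ: 2! 0! 12! / 15! → 1/1365; sum: t=0:+1/1036800 = 1/1036800; 3j²(1 7 6; 1 -1 0) = Δ·Π!·Σ² = 4/195  (sign +1)
I_A²/I_B² = (12/455)/(4/195) = 9/7

9/7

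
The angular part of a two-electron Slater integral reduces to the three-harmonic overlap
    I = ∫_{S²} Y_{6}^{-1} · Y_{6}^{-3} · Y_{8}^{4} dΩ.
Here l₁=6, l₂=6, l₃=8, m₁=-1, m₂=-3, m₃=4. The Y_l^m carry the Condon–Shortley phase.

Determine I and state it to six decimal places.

-0.032116

Rules hold: Σm=0, L=20 even, 0≤8≤12.
N = 13·13·17 = 2873
Δ = 4!·8!·8!/21! = 1/1309458150
Racah Σ t=0..4: t=0:+1/49766400 t=1:−1/3110400 t=2:+1/1327104 t=3:−1/3110400 t=4:+1/49766400 = 1/6635520
⇒ 3j(6 6 8; 0 0 0)² = 350/46189, sgn +1
Racah Σ t=0..3: t=0:+1/87091200 t=1:−1/12441600 t=2:+1/14515200 t=3:−1/139345920 = -1/139345920
⇒ 3j(6 6 8; -1 -3 4)² = 5/8398, sgn -1
4πI² = N·(3j₀)²·(3jₘ)² = 875/67507
I = -1·√(0.0129616/4π) = -0.03211624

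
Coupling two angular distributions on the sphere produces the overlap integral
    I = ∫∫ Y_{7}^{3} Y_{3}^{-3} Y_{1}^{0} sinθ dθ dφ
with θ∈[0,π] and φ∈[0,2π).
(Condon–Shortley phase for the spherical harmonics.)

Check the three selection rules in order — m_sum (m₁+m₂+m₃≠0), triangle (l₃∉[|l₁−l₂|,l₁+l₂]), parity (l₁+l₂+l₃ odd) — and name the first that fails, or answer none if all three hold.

triangle

azimuthal sum: 3 − 3 + 0 = 0  ✓
4 ≤ 1 ≤ 10 (triangle on l)  ✗
L = 7 + 3 + 1 = 11 (odd)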